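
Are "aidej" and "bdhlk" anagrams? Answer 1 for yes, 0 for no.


Strings: "aidej", "bdhlk"
Sorted first:  adeij
Sorted second: bdhkl
Differ at position 0: 'a' vs 'b' => not anagrams

0


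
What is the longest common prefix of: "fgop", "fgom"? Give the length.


Words: fgop, fgom
  Position 0: all 'f' => match
  Position 1: all 'g' => match
  Position 2: all 'o' => match
  Position 3: ('p', 'm') => mismatch, stop
LCP = "fgo" (length 3)

3


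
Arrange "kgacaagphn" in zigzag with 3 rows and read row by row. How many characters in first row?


Zigzag "kgacaagphn" into 3 rows:
Placing characters:
  'k' => row 0
  'g' => row 1
  'a' => row 2
  'c' => row 1
  'a' => row 0
  'a' => row 1
  'g' => row 2
  'p' => row 1
  'h' => row 0
  'n' => row 1
Rows:
  Row 0: "kah"
  Row 1: "gcapn"
  Row 2: "ag"
First row length: 3

3


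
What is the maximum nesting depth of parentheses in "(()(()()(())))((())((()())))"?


Input: "(()(()()(())))((())((()())))"
Tracking depth:
  Position 0 '(': depth becomes 1
  Position 1 '(': depth becomes 2
  Position 2 ')': depth becomes 1
  Position 3 '(': depth becomes 2
  Position 4 '(': depth becomes 3
  Position 5 ')': depth becomes 2
  Position 6 '(': depth becomes 3
  Position 7 ')': depth becomes 2
  Position 8 '(': depth becomes 3
  Position 9 '(': depth becomes 4
  Position 10 ')': depth becomes 3
  Position 11 ')': depth becomes 2
  Position 12 ')': depth becomes 1
  Position 13 ')': depth becomes 0
  Position 14 '(': depth becomes 1
  Position 15 '(': depth becomes 2
  Position 16 '(': depth becomes 3
  Position 17 ')': depth becomes 2
  Position 18 ')': depth becomes 1
  Position 19 '(': depth becomes 2
  Position 20 '(': depth becomes 3
  Position 21 '(': depth becomes 4
  Position 22 ')': depth becomes 3
  Position 23 '(': depth becomes 4
  Position 24 ')': depth becomes 3
  Position 25 ')': depth becomes 2
  Position 26 ')': depth becomes 1
  Position 27 ')': depth becomes 0
Maximum depth reached: 4

4


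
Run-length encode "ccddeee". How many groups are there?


Input: ccddeee
Scanning for consecutive runs:
  Group 1: 'c' x 2 (positions 0-1)
  Group 2: 'd' x 2 (positions 2-3)
  Group 3: 'e' x 3 (positions 4-6)
Total groups: 3

3


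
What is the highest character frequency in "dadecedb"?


Input: dadecedb
Character counts:
  'a': 1
  'b': 1
  'c': 1
  'd': 3
  'e': 2
Maximum frequency: 3

3


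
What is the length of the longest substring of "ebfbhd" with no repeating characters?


Input: "ebfbhd"
Sliding window (track last position of each char):
  Position 0 ('e'): window [0,0] length 1 -- new best
  Position 1 ('b'): window [0,1] length 2 -- new best
  Position 2 ('f'): window [0,2] length 3 -- new best
  Position 3 ('b'): repeat (last at 1), move window start to 2
  Position 3 ('b'): window [2,3] length 2
  Position 4 ('h'): window [2,4] length 3
  Position 5 ('d'): window [2,5] length 4 -- new best
Longest substring with no repeats: "fbhd" with length 4

4


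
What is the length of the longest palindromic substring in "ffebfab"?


Input: "ffebfab"
Checking substrings for palindromes:
  [0:2] "ff" (len 2) => palindrome
Longest palindromic substring: "ff" with length 2

2


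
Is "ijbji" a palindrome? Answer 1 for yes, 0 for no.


Input: ijbji
Reversed: ijbji
  Compare pos 0 ('i') with pos 4 ('i'): match
  Compare pos 1 ('j') with pos 3 ('j'): match
Result: palindrome

1


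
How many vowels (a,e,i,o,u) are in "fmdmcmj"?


Input: fmdmcmj
Checking each character:
  'f' at position 0: consonant
  'm' at position 1: consonant
  'd' at position 2: consonant
  'm' at position 3: consonant
  'c' at position 4: consonant
  'm' at position 5: consonant
  'j' at position 6: consonant
Total vowels: 0

0


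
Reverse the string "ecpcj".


Input: ecpcj
Reading characters right to left:
  Position 4: 'j'
  Position 3: 'c'
  Position 2: 'p'
  Position 1: 'c'
  Position 0: 'e'
Reversed: jcpce

jcpce


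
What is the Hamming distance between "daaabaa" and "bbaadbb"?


Comparing "daaabaa" and "bbaadbb" position by position:
  Position 0: 'd' vs 'b' => differ
  Position 1: 'a' vs 'b' => differ
  Position 2: 'a' vs 'a' => same
  Position 3: 'a' vs 'a' => same
  Position 4: 'b' vs 'd' => differ
  Position 5: 'a' vs 'b' => differ
  Position 6: 'a' vs 'b' => differ
Total differences (Hamming distance): 5

5


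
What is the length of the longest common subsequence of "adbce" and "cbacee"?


LCS of "adbce" and "cbacee"
DP table:
           c    b    a    c    e    e
      0    0    0    0    0    0    0
  a   0    0    0    1    1    1    1
  d   0    0    0    1    1    1    1
  b   0    0    1    1    1    1    1
  c   0    1    1    1    2    2    2
  e   0    1    1    1    2    3    3
LCS length = dp[5][6] = 3

3


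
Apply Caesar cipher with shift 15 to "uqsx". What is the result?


Caesar cipher: shift "uqsx" by 15
  'u' (pos 20) + 15 = pos 9 = 'j'
  'q' (pos 16) + 15 = pos 5 = 'f'
  's' (pos 18) + 15 = pos 7 = 'h'
  'x' (pos 23) + 15 = pos 12 = 'm'
Result: jfhm

jfhm


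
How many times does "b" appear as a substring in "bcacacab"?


Searching for "b" in "bcacacab"
Scanning each position:
  Position 0: "b" => MATCH
  Position 1: "c" => no
  Position 2: "a" => no
  Position 3: "c" => no
  Position 4: "a" => no
  Position 5: "c" => no
  Position 6: "a" => no
  Position 7: "b" => MATCH
Total occurrences: 2

2


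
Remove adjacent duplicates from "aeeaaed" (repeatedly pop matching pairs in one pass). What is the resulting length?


Input: aeeaaed
Stack-based adjacent duplicate removal:
  Read 'a': push. Stack: a
  Read 'e': push. Stack: ae
  Read 'e': matches stack top 'e' => pop. Stack: a
  Read 'a': matches stack top 'a' => pop. Stack: (empty)
  Read 'a': push. Stack: a
  Read 'e': push. Stack: ae
  Read 'd': push. Stack: aed
Final stack: "aed" (length 3)

3


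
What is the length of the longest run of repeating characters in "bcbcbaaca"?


Input: "bcbcbaaca"
Scanning for longest run:
  Position 1 ('c'): new char, reset run to 1
  Position 2 ('b'): new char, reset run to 1
  Position 3 ('c'): new char, reset run to 1
  Position 4 ('b'): new char, reset run to 1
  Position 5 ('a'): new char, reset run to 1
  Position 6 ('a'): continues run of 'a', length=2
  Position 7 ('c'): new char, reset run to 1
  Position 8 ('a'): new char, reset run to 1
Longest run: 'a' with length 2

2


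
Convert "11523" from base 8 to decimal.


Input: "11523" in base 8
Positional expansion:
  Digit '1' (value 1) x 8^4 = 4096
  Digit '1' (value 1) x 8^3 = 512
  Digit '5' (value 5) x 8^2 = 320
  Digit '2' (value 2) x 8^1 = 16
  Digit '3' (value 3) x 8^0 = 3
Sum = 4947

4947


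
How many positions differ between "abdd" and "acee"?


Comparing "abdd" and "acee" position by position:
  Position 0: 'a' vs 'a' => same
  Position 1: 'b' vs 'c' => DIFFER
  Position 2: 'd' vs 'e' => DIFFER
  Position 3: 'd' vs 'e' => DIFFER
Positions that differ: 3

3


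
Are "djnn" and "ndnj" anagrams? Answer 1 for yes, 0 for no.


Strings: "djnn", "ndnj"
Sorted first:  djnn
Sorted second: djnn
Sorted forms match => anagrams

1


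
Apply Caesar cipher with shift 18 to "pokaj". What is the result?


Caesar cipher: shift "pokaj" by 18
  'p' (pos 15) + 18 = pos 7 = 'h'
  'o' (pos 14) + 18 = pos 6 = 'g'
  'k' (pos 10) + 18 = pos 2 = 'c'
  'a' (pos 0) + 18 = pos 18 = 's'
  'j' (pos 9) + 18 = pos 1 = 'b'
Result: hgcsb

hgcsb


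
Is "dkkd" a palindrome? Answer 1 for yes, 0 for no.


Input: dkkd
Reversed: dkkd
  Compare pos 0 ('d') with pos 3 ('d'): match
  Compare pos 1 ('k') with pos 2 ('k'): match
Result: palindrome

1


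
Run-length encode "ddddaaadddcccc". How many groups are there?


Input: ddddaaadddcccc
Scanning for consecutive runs:
  Group 1: 'd' x 4 (positions 0-3)
  Group 2: 'a' x 3 (positions 4-6)
  Group 3: 'd' x 3 (positions 7-9)
  Group 4: 'c' x 4 (positions 10-13)
Total groups: 4

4


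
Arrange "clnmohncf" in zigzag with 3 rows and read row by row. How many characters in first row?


Zigzag "clnmohncf" into 3 rows:
Placing characters:
  'c' => row 0
  'l' => row 1
  'n' => row 2
  'm' => row 1
  'o' => row 0
  'h' => row 1
  'n' => row 2
  'c' => row 1
  'f' => row 0
Rows:
  Row 0: "cof"
  Row 1: "lmhc"
  Row 2: "nn"
First row length: 3

3


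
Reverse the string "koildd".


Input: koildd
Reading characters right to left:
  Position 5: 'd'
  Position 4: 'd'
  Position 3: 'l'
  Position 2: 'i'
  Position 1: 'o'
  Position 0: 'k'
Reversed: ddliok

ddliok


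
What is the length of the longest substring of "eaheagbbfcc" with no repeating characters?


Input: "eaheagbbfcc"
Sliding window (track last position of each char):
  Position 0 ('e'): window [0,0] length 1 -- new best
  Position 1 ('a'): window [0,1] length 2 -- new best
  Position 2 ('h'): window [0,2] length 3 -- new best
  Position 3 ('e'): repeat (last at 0), move window start to 1
  Position 3 ('e'): window [1,3] length 3
  Position 4 ('a'): repeat (last at 1), move window start to 2
  Position 4 ('a'): window [2,4] length 3
  Position 5 ('g'): window [2,5] length 4 -- new best
  Position 6 ('b'): window [2,6] length 5 -- new best
  Position 7 ('b'): repeat (last at 6), move window start to 7
  Position 7 ('b'): window [7,7] length 1
  Position 8 ('f'): window [7,8] length 2
  Position 9 ('c'): window [7,9] length 3
  Position 10 ('c'): repeat (last at 9), move window start to 10
  Position 10 ('c'): window [10,10] length 1
Longest substring with no repeats: "heagb" with length 5

5


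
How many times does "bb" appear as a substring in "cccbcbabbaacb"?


Searching for "bb" in "cccbcbabbaacb"
Scanning each position:
  Position 0: "cc" => no
  Position 1: "cc" => no
  Position 2: "cb" => no
  Position 3: "bc" => no
  Position 4: "cb" => no
  Position 5: "ba" => no
  Position 6: "ab" => no
  Position 7: "bb" => MATCH
  Position 8: "ba" => no
  Position 9: "aa" => no
  Position 10: "ac" => no
  Position 11: "cb" => no
Total occurrences: 1

1


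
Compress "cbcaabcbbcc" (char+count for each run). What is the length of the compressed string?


Input: cbcaabcbbcc
Runs:
  'c' x 1 => "c1"
  'b' x 1 => "b1"
  'c' x 1 => "c1"
  'a' x 2 => "a2"
  'b' x 1 => "b1"
  'c' x 1 => "c1"
  'b' x 2 => "b2"
  'c' x 2 => "c2"
Compressed: "c1b1c1a2b1c1b2c2"
Compressed length: 16

16


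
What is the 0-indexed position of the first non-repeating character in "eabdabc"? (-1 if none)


Input: eabdabc
Character frequencies:
  'a': 2
  'b': 2
  'c': 1
  'd': 1
  'e': 1
Scanning left to right for freq == 1:
  Position 0 ('e'): unique! => answer = 0

0


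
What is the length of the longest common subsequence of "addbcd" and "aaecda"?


LCS of "addbcd" and "aaecda"
DP table:
           a    a    e    c    d    a
      0    0    0    0    0    0    0
  a   0    1    1    1    1    1    1
  d   0    1    1    1    1    2    2
  d   0    1    1    1    1    2    2
  b   0    1    1    1    1    2    2
  c   0    1    1    1    2    2    2
  d   0    1    1    1    2    3    3
LCS length = dp[6][6] = 3

3


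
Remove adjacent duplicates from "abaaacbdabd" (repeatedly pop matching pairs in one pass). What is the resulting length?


Input: abaaacbdabd
Stack-based adjacent duplicate removal:
  Read 'a': push. Stack: a
  Read 'b': push. Stack: ab
  Read 'a': push. Stack: aba
  Read 'a': matches stack top 'a' => pop. Stack: ab
  Read 'a': push. Stack: aba
  Read 'c': push. Stack: abac
  Read 'b': push. Stack: abacb
  Read 'd': push. Stack: abacbd
  Read 'a': push. Stack: abacbda
  Read 'b': push. Stack: abacbdab
  Read 'd': push. Stack: abacbdabd
Final stack: "abacbdabd" (length 9)

9


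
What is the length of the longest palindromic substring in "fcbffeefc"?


Input: "fcbffeefc"
Checking substrings for palindromes:
  [4:8] "feef" (len 4) => palindrome
  [3:5] "ff" (len 2) => palindrome
  [5:7] "ee" (len 2) => palindrome
Longest palindromic substring: "feef" with length 4

4


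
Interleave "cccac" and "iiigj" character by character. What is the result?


Interleaving "cccac" and "iiigj":
  Position 0: 'c' from first, 'i' from second => "ci"
  Position 1: 'c' from first, 'i' from second => "ci"
  Position 2: 'c' from first, 'i' from second => "ci"
  Position 3: 'a' from first, 'g' from second => "ag"
  Position 4: 'c' from first, 'j' from second => "cj"
Result: ciciciagcj

ciciciagcj


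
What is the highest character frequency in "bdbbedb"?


Input: bdbbedb
Character counts:
  'b': 4
  'd': 2
  'e': 1
Maximum frequency: 4

4


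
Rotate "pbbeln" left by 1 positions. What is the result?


Input: "pbbeln", rotate left by 1
First 1 characters: "p"
Remaining characters: "bbeln"
Concatenate remaining + first: "bbeln" + "p" = "bbelnp"

bbelnp


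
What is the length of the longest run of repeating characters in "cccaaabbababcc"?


Input: "cccaaabbababcc"
Scanning for longest run:
  Position 1 ('c'): continues run of 'c', length=2
  Position 2 ('c'): continues run of 'c', length=3
  Position 3 ('a'): new char, reset run to 1
  Position 4 ('a'): continues run of 'a', length=2
  Position 5 ('a'): continues run of 'a', length=3
  Position 6 ('b'): new char, reset run to 1
  Position 7 ('b'): continues run of 'b', length=2
  Position 8 ('a'): new char, reset run to 1
  Position 9 ('b'): new char, reset run to 1
  Position 10 ('a'): new char, reset run to 1
  Position 11 ('b'): new char, reset run to 1
  Position 12 ('c'): new char, reset run to 1
  Position 13 ('c'): continues run of 'c', length=2
Longest run: 'c' with length 3

3


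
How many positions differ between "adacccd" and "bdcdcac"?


Comparing "adacccd" and "bdcdcac" position by position:
  Position 0: 'a' vs 'b' => DIFFER
  Position 1: 'd' vs 'd' => same
  Position 2: 'a' vs 'c' => DIFFER
  Position 3: 'c' vs 'd' => DIFFER
  Position 4: 'c' vs 'c' => same
  Position 5: 'c' vs 'a' => DIFFER
  Position 6: 'd' vs 'c' => DIFFER
Positions that differ: 5

5


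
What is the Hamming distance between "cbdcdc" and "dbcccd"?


Comparing "cbdcdc" and "dbcccd" position by position:
  Position 0: 'c' vs 'd' => differ
  Position 1: 'b' vs 'b' => same
  Position 2: 'd' vs 'c' => differ
  Position 3: 'c' vs 'c' => same
  Position 4: 'd' vs 'c' => differ
  Position 5: 'c' vs 'd' => differ
Total differences (Hamming distance): 4

4


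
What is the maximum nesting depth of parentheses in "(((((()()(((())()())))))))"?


Input: "(((((()()(((())()())))))))"
Tracking depth:
  Position 0 '(': depth becomes 1
  Position 1 '(': depth becomes 2
  Position 2 '(': depth becomes 3
  Position 3 '(': depth becomes 4
  Position 4 '(': depth becomes 5
  Position 5 '(': depth becomes 6
  Position 6 ')': depth becomes 5
  Position 7 '(': depth becomes 6
  Position 8 ')': depth becomes 5
  Position 9 '(': depth becomes 6
  Position 10 '(': depth becomes 7
  Position 11 '(': depth becomes 8
  Position 12 '(': depth becomes 9
  Position 13 ')': depth becomes 8
  Position 14 ')': depth becomes 7
  Position 15 '(': depth becomes 8
  Position 16 ')': depth becomes 7
  Position 17 '(': depth becomes 8
  Position 18 ')': depth becomes 7
  Position 19 ')': depth becomes 6
  Position 20 ')': depth becomes 5
  Position 21 ')': depth becomes 4
  Position 22 ')': depth becomes 3
  Position 23 ')': depth becomes 2
  Position 24 ')': depth becomes 1
  Position 25 ')': depth becomes 0
Maximum depth reached: 9

9


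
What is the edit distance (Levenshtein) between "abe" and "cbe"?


Computing edit distance: "abe" -> "cbe"
DP table:
           c    b    e
      0    1    2    3
  a   1    1    2    3
  b   2    2    1    2
  e   3    3    2    1
Edit distance = dp[3][3] = 1

1


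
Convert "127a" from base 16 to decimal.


Input: "127a" in base 16
Positional expansion:
  Digit '1' (value 1) x 16^3 = 4096
  Digit '2' (value 2) x 16^2 = 512
  Digit '7' (value 7) x 16^1 = 112
  Digit 'a' (value 10) x 16^0 = 10
Sum = 4730

4730


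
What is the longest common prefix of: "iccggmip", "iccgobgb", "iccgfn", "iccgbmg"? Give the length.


Words: iccggmip, iccgobgb, iccgfn, iccgbmg
  Position 0: all 'i' => match
  Position 1: all 'c' => match
  Position 2: all 'c' => match
  Position 3: all 'g' => match
  Position 4: ('g', 'o', 'f', 'b') => mismatch, stop
LCP = "iccg" (length 4)

4


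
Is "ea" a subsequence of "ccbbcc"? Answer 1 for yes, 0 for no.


Check if "ea" is a subsequence of "ccbbcc"
Greedy scan:
  Position 0 ('c'): no match needed
  Position 1 ('c'): no match needed
  Position 2 ('b'): no match needed
  Position 3 ('b'): no match needed
  Position 4 ('c'): no match needed
  Position 5 ('c'): no match needed
Only matched 0/2 characters => not a subsequence

0


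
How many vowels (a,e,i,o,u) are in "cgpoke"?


Input: cgpoke
Checking each character:
  'c' at position 0: consonant
  'g' at position 1: consonant
  'p' at position 2: consonant
  'o' at position 3: vowel (running total: 1)
  'k' at position 4: consonant
  'e' at position 5: vowel (running total: 2)
Total vowels: 2

2


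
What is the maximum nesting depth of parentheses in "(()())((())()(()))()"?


Input: "(()())((())()(()))()"
Tracking depth:
  Position 0 '(': depth becomes 1
  Position 1 '(': depth becomes 2
  Position 2 ')': depth becomes 1
  Position 3 '(': depth becomes 2
  Position 4 ')': depth becomes 1
  Position 5 ')': depth becomes 0
  Position 6 '(': depth becomes 1
  Position 7 '(': depth becomes 2
  Position 8 '(': depth becomes 3
  Position 9 ')': depth becomes 2
  Position 10 ')': depth becomes 1
  Position 11 '(': depth becomes 2
  Position 12 ')': depth becomes 1
  Position 13 '(': depth becomes 2
  Position 14 '(': depth becomes 3
  Position 15 ')': depth becomes 2
  Position 16 ')': depth becomes 1
  Position 17 ')': depth becomes 0
  Position 18 '(': depth becomes 1
  Position 19 ')': depth becomes 0
Maximum depth reached: 3

3


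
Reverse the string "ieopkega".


Input: ieopkega
Reading characters right to left:
  Position 7: 'a'
  Position 6: 'g'
  Position 5: 'e'
  Position 4: 'k'
  Position 3: 'p'
  Position 2: 'o'
  Position 1: 'e'
  Position 0: 'i'
Reversed: agekpoei

agekpoei


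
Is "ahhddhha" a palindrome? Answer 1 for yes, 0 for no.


Input: ahhddhha
Reversed: ahhddhha
  Compare pos 0 ('a') with pos 7 ('a'): match
  Compare pos 1 ('h') with pos 6 ('h'): match
  Compare pos 2 ('h') with pos 5 ('h'): match
  Compare pos 3 ('d') with pos 4 ('d'): match
Result: palindrome

1


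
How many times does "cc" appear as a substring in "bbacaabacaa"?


Searching for "cc" in "bbacaabacaa"
Scanning each position:
  Position 0: "bb" => no
  Position 1: "ba" => no
  Position 2: "ac" => no
  Position 3: "ca" => no
  Position 4: "aa" => no
  Position 5: "ab" => no
  Position 6: "ba" => no
  Position 7: "ac" => no
  Position 8: "ca" => no
  Position 9: "aa" => no
Total occurrences: 0

0


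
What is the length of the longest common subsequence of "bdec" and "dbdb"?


LCS of "bdec" and "dbdb"
DP table:
           d    b    d    b
      0    0    0    0    0
  b   0    0    1    1    1
  d   0    1    1    2    2
  e   0    1    1    2    2
  c   0    1    1    2    2
LCS length = dp[4][4] = 2

2


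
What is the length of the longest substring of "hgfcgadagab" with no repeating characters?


Input: "hgfcgadagab"
Sliding window (track last position of each char):
  Position 0 ('h'): window [0,0] length 1 -- new best
  Position 1 ('g'): window [0,1] length 2 -- new best
  Position 2 ('f'): window [0,2] length 3 -- new best
  Position 3 ('c'): window [0,3] length 4 -- new best
  Position 4 ('g'): repeat (last at 1), move window start to 2
  Position 4 ('g'): window [2,4] length 3
  Position 5 ('a'): window [2,5] length 4
  Position 6 ('d'): window [2,6] length 5 -- new best
  Position 7 ('a'): repeat (last at 5), move window start to 6
  Position 7 ('a'): window [6,7] length 2
  Position 8 ('g'): window [6,8] length 3
  Position 9 ('a'): repeat (last at 7), move window start to 8
  Position 9 ('a'): window [8,9] length 2
  Position 10 ('b'): window [8,10] length 3
Longest substring with no repeats: "fcgad" with length 5

5


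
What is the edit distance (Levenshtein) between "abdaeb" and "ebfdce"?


Computing edit distance: "abdaeb" -> "ebfdce"
DP table:
           e    b    f    d    c    e
      0    1    2    3    4    5    6
  a   1    1    2    3    4    5    6
  b   2    2    1    2    3    4    5
  d   3    3    2    2    2    3    4
  a   4    4    3    3    3    3    4
  e   5    4    4    4    4    4    3
  b   6    5    4    5    5    5    4
Edit distance = dp[6][6] = 4

4


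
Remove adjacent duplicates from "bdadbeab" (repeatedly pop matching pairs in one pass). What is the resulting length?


Input: bdadbeab
Stack-based adjacent duplicate removal:
  Read 'b': push. Stack: b
  Read 'd': push. Stack: bd
  Read 'a': push. Stack: bda
  Read 'd': push. Stack: bdad
  Read 'b': push. Stack: bdadb
  Read 'e': push. Stack: bdadbe
  Read 'a': push. Stack: bdadbea
  Read 'b': push. Stack: bdadbeab
Final stack: "bdadbeab" (length 8)

8


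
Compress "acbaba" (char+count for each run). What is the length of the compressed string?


Input: acbaba
Runs:
  'a' x 1 => "a1"
  'c' x 1 => "c1"
  'b' x 1 => "b1"
  'a' x 1 => "a1"
  'b' x 1 => "b1"
  'a' x 1 => "a1"
Compressed: "a1c1b1a1b1a1"
Compressed length: 12

12


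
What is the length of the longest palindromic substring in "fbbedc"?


Input: "fbbedc"
Checking substrings for palindromes:
  [1:3] "bb" (len 2) => palindrome
Longest palindromic substring: "bb" with length 2

2


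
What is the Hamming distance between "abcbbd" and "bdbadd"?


Comparing "abcbbd" and "bdbadd" position by position:
  Position 0: 'a' vs 'b' => differ
  Position 1: 'b' vs 'd' => differ
  Position 2: 'c' vs 'b' => differ
  Position 3: 'b' vs 'a' => differ
  Position 4: 'b' vs 'd' => differ
  Position 5: 'd' vs 'd' => same
Total differences (Hamming distance): 5

5


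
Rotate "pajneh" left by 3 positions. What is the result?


Input: "pajneh", rotate left by 3
First 3 characters: "paj"
Remaining characters: "neh"
Concatenate remaining + first: "neh" + "paj" = "nehpaj"

nehpaj


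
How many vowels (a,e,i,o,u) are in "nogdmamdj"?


Input: nogdmamdj
Checking each character:
  'n' at position 0: consonant
  'o' at position 1: vowel (running total: 1)
  'g' at position 2: consonant
  'd' at position 3: consonant
  'm' at position 4: consonant
  'a' at position 5: vowel (running total: 2)
  'm' at position 6: consonant
  'd' at position 7: consonant
  'j' at position 8: consonant
Total vowels: 2

2


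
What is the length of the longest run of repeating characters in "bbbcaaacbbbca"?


Input: "bbbcaaacbbbca"
Scanning for longest run:
  Position 1 ('b'): continues run of 'b', length=2
  Position 2 ('b'): continues run of 'b', length=3
  Position 3 ('c'): new char, reset run to 1
  Position 4 ('a'): new char, reset run to 1
  Position 5 ('a'): continues run of 'a', length=2
  Position 6 ('a'): continues run of 'a', length=3
  Position 7 ('c'): new char, reset run to 1
  Position 8 ('b'): new char, reset run to 1
  Position 9 ('b'): continues run of 'b', length=2
  Position 10 ('b'): continues run of 'b', length=3
  Position 11 ('c'): new char, reset run to 1
  Position 12 ('a'): new char, reset run to 1
Longest run: 'b' with length 3

3


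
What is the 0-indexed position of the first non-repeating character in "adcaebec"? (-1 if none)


Input: adcaebec
Character frequencies:
  'a': 2
  'b': 1
  'c': 2
  'd': 1
  'e': 2
Scanning left to right for freq == 1:
  Position 0 ('a'): freq=2, skip
  Position 1 ('d'): unique! => answer = 1

1


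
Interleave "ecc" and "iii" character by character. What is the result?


Interleaving "ecc" and "iii":
  Position 0: 'e' from first, 'i' from second => "ei"
  Position 1: 'c' from first, 'i' from second => "ci"
  Position 2: 'c' from first, 'i' from second => "ci"
Result: eicici

eicici


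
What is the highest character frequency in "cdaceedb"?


Input: cdaceedb
Character counts:
  'a': 1
  'b': 1
  'c': 2
  'd': 2
  'e': 2
Maximum frequency: 2

2


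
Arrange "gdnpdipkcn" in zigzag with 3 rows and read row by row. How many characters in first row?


Zigzag "gdnpdipkcn" into 3 rows:
Placing characters:
  'g' => row 0
  'd' => row 1
  'n' => row 2
  'p' => row 1
  'd' => row 0
  'i' => row 1
  'p' => row 2
  'k' => row 1
  'c' => row 0
  'n' => row 1
Rows:
  Row 0: "gdc"
  Row 1: "dpikn"
  Row 2: "np"
First row length: 3

3


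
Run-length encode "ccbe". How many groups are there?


Input: ccbe
Scanning for consecutive runs:
  Group 1: 'c' x 2 (positions 0-1)
  Group 2: 'b' x 1 (positions 2-2)
  Group 3: 'e' x 1 (positions 3-3)
Total groups: 3

3


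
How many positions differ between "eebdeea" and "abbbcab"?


Comparing "eebdeea" and "abbbcab" position by position:
  Position 0: 'e' vs 'a' => DIFFER
  Position 1: 'e' vs 'b' => DIFFER
  Position 2: 'b' vs 'b' => same
  Position 3: 'd' vs 'b' => DIFFER
  Position 4: 'e' vs 'c' => DIFFER
  Position 5: 'e' vs 'a' => DIFFER
  Position 6: 'a' vs 'b' => DIFFER
Positions that differ: 6

6


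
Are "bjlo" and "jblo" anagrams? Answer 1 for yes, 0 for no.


Strings: "bjlo", "jblo"
Sorted first:  bjlo
Sorted second: bjlo
Sorted forms match => anagrams

1


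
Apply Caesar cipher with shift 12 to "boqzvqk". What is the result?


Caesar cipher: shift "boqzvqk" by 12
  'b' (pos 1) + 12 = pos 13 = 'n'
  'o' (pos 14) + 12 = pos 0 = 'a'
  'q' (pos 16) + 12 = pos 2 = 'c'
  'z' (pos 25) + 12 = pos 11 = 'l'
  'v' (pos 21) + 12 = pos 7 = 'h'
  'q' (pos 16) + 12 = pos 2 = 'c'
  'k' (pos 10) + 12 = pos 22 = 'w'
Result: naclhcw

naclhcw


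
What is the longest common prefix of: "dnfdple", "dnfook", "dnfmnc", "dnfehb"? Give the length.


Words: dnfdple, dnfook, dnfmnc, dnfehb
  Position 0: all 'd' => match
  Position 1: all 'n' => match
  Position 2: all 'f' => match
  Position 3: ('d', 'o', 'm', 'e') => mismatch, stop
LCP = "dnf" (length 3)

3


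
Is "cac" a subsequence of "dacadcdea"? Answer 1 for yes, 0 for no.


Check if "cac" is a subsequence of "dacadcdea"
Greedy scan:
  Position 0 ('d'): no match needed
  Position 1 ('a'): no match needed
  Position 2 ('c'): matches sub[0] = 'c'
  Position 3 ('a'): matches sub[1] = 'a'
  Position 4 ('d'): no match needed
  Position 5 ('c'): matches sub[2] = 'c'
  Position 6 ('d'): no match needed
  Position 7 ('e'): no match needed
  Position 8 ('a'): no match needed
All 3 characters matched => is a subsequence

1


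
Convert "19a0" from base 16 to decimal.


Input: "19a0" in base 16
Positional expansion:
  Digit '1' (value 1) x 16^3 = 4096
  Digit '9' (value 9) x 16^2 = 2304
  Digit 'a' (value 10) x 16^1 = 160
  Digit '0' (value 0) x 16^0 = 0
Sum = 6560

6560


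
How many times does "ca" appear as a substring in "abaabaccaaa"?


Searching for "ca" in "abaabaccaaa"
Scanning each position:
  Position 0: "ab" => no
  Position 1: "ba" => no
  Position 2: "aa" => no
  Position 3: "ab" => no
  Position 4: "ba" => no
  Position 5: "ac" => no
  Position 6: "cc" => no
  Position 7: "ca" => MATCH
  Position 8: "aa" => no
  Position 9: "aa" => no
Total occurrences: 1

1


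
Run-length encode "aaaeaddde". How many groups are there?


Input: aaaeaddde
Scanning for consecutive runs:
  Group 1: 'a' x 3 (positions 0-2)
  Group 2: 'e' x 1 (positions 3-3)
  Group 3: 'a' x 1 (positions 4-4)
  Group 4: 'd' x 3 (positions 5-7)
  Group 5: 'e' x 1 (positions 8-8)
Total groups: 5

5


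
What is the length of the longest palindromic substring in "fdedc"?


Input: "fdedc"
Checking substrings for palindromes:
  [1:4] "ded" (len 3) => palindrome
Longest palindromic substring: "ded" with length 3

3


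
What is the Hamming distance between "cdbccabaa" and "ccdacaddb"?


Comparing "cdbccabaa" and "ccdacaddb" position by position:
  Position 0: 'c' vs 'c' => same
  Position 1: 'd' vs 'c' => differ
  Position 2: 'b' vs 'd' => differ
  Position 3: 'c' vs 'a' => differ
  Position 4: 'c' vs 'c' => same
  Position 5: 'a' vs 'a' => same
  Position 6: 'b' vs 'd' => differ
  Position 7: 'a' vs 'd' => differ
  Position 8: 'a' vs 'b' => differ
Total differences (Hamming distance): 6

6


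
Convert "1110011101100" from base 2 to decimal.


Input: "1110011101100" in base 2
Positional expansion:
  Digit '1' (value 1) x 2^12 = 4096
  Digit '1' (value 1) x 2^11 = 2048
  Digit '1' (value 1) x 2^10 = 1024
  Digit '0' (value 0) x 2^9 = 0
  Digit '0' (value 0) x 2^8 = 0
  Digit '1' (value 1) x 2^7 = 128
  Digit '1' (value 1) x 2^6 = 64
  Digit '1' (value 1) x 2^5 = 32
  Digit '0' (value 0) x 2^4 = 0
  Digit '1' (value 1) x 2^3 = 8
  Digit '1' (value 1) x 2^2 = 4
  Digit '0' (value 0) x 2^1 = 0
  Digit '0' (value 0) x 2^0 = 0
Sum = 7404

7404


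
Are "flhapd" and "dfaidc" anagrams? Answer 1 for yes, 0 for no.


Strings: "flhapd", "dfaidc"
Sorted first:  adfhlp
Sorted second: acddfi
Differ at position 1: 'd' vs 'c' => not anagrams

0


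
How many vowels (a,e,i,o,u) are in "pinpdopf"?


Input: pinpdopf
Checking each character:
  'p' at position 0: consonant
  'i' at position 1: vowel (running total: 1)
  'n' at position 2: consonant
  'p' at position 3: consonant
  'd' at position 4: consonant
  'o' at position 5: vowel (running total: 2)
  'p' at position 6: consonant
  'f' at position 7: consonant
Total vowels: 2

2


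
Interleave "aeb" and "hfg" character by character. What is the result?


Interleaving "aeb" and "hfg":
  Position 0: 'a' from first, 'h' from second => "ah"
  Position 1: 'e' from first, 'f' from second => "ef"
  Position 2: 'b' from first, 'g' from second => "bg"
Result: ahefbg

ahefbg


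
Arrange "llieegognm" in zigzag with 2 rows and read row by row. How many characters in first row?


Zigzag "llieegognm" into 2 rows:
Placing characters:
  'l' => row 0
  'l' => row 1
  'i' => row 0
  'e' => row 1
  'e' => row 0
  'g' => row 1
  'o' => row 0
  'g' => row 1
  'n' => row 0
  'm' => row 1
Rows:
  Row 0: "lieon"
  Row 1: "leggm"
First row length: 5

5


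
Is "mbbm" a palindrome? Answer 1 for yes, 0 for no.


Input: mbbm
Reversed: mbbm
  Compare pos 0 ('m') with pos 3 ('m'): match
  Compare pos 1 ('b') with pos 2 ('b'): match
Result: palindrome

1


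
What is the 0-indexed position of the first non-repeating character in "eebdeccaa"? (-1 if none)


Input: eebdeccaa
Character frequencies:
  'a': 2
  'b': 1
  'c': 2
  'd': 1
  'e': 3
Scanning left to right for freq == 1:
  Position 0 ('e'): freq=3, skip
  Position 1 ('e'): freq=3, skip
  Position 2 ('b'): unique! => answer = 2

2


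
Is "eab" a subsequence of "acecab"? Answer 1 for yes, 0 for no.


Check if "eab" is a subsequence of "acecab"
Greedy scan:
  Position 0 ('a'): no match needed
  Position 1 ('c'): no match needed
  Position 2 ('e'): matches sub[0] = 'e'
  Position 3 ('c'): no match needed
  Position 4 ('a'): matches sub[1] = 'a'
  Position 5 ('b'): matches sub[2] = 'b'
All 3 characters matched => is a subsequence

1


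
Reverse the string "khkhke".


Input: khkhke
Reading characters right to left:
  Position 5: 'e'
  Position 4: 'k'
  Position 3: 'h'
  Position 2: 'k'
  Position 1: 'h'
  Position 0: 'k'
Reversed: ekhkhk

ekhkhk


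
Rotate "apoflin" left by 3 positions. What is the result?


Input: "apoflin", rotate left by 3
First 3 characters: "apo"
Remaining characters: "flin"
Concatenate remaining + first: "flin" + "apo" = "flinapo"

flinapo


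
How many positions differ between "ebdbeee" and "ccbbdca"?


Comparing "ebdbeee" and "ccbbdca" position by position:
  Position 0: 'e' vs 'c' => DIFFER
  Position 1: 'b' vs 'c' => DIFFER
  Position 2: 'd' vs 'b' => DIFFER
  Position 3: 'b' vs 'b' => same
  Position 4: 'e' vs 'd' => DIFFER
  Position 5: 'e' vs 'c' => DIFFER
  Position 6: 'e' vs 'a' => DIFFER
Positions that differ: 6

6


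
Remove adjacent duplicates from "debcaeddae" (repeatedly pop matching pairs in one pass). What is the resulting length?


Input: debcaeddae
Stack-based adjacent duplicate removal:
  Read 'd': push. Stack: d
  Read 'e': push. Stack: de
  Read 'b': push. Stack: deb
  Read 'c': push. Stack: debc
  Read 'a': push. Stack: debca
  Read 'e': push. Stack: debcae
  Read 'd': push. Stack: debcaed
  Read 'd': matches stack top 'd' => pop. Stack: debcae
  Read 'a': push. Stack: debcaea
  Read 'e': push. Stack: debcaeae
Final stack: "debcaeae" (length 8)

8


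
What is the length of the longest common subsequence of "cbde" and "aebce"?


LCS of "cbde" and "aebce"
DP table:
           a    e    b    c    e
      0    0    0    0    0    0
  c   0    0    0    0    1    1
  b   0    0    0    1    1    1
  d   0    0    0    1    1    1
  e   0    0    1    1    1    2
LCS length = dp[4][5] = 2

2


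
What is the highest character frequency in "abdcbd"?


Input: abdcbd
Character counts:
  'a': 1
  'b': 2
  'c': 1
  'd': 2
Maximum frequency: 2

2


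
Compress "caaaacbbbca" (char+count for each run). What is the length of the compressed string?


Input: caaaacbbbca
Runs:
  'c' x 1 => "c1"
  'a' x 4 => "a4"
  'c' x 1 => "c1"
  'b' x 3 => "b3"
  'c' x 1 => "c1"
  'a' x 1 => "a1"
Compressed: "c1a4c1b3c1a1"
Compressed length: 12

12


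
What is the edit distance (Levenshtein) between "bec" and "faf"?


Computing edit distance: "bec" -> "faf"
DP table:
           f    a    f
      0    1    2    3
  b   1    1    2    3
  e   2    2    2    3
  c   3    3    3    3
Edit distance = dp[3][3] = 3

3


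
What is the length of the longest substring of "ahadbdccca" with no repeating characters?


Input: "ahadbdccca"
Sliding window (track last position of each char):
  Position 0 ('a'): window [0,0] length 1 -- new best
  Position 1 ('h'): window [0,1] length 2 -- new best
  Position 2 ('a'): repeat (last at 0), move window start to 1
  Position 2 ('a'): window [1,2] length 2
  Position 3 ('d'): window [1,3] length 3 -- new best
  Position 4 ('b'): window [1,4] length 4 -- new best
  Position 5 ('d'): repeat (last at 3), move window start to 4
  Position 5 ('d'): window [4,5] length 2
  Position 6 ('c'): window [4,6] length 3
  Position 7 ('c'): repeat (last at 6), move window start to 7
  Position 7 ('c'): window [7,7] length 1
  Position 8 ('c'): repeat (last at 7), move window start to 8
  Position 8 ('c'): window [8,8] length 1
  Position 9 ('a'): window [8,9] length 2
Longest substring with no repeats: "hadb" with length 4

4


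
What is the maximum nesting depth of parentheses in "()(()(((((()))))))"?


Input: "()(()(((((()))))))"
Tracking depth:
  Position 0 '(': depth becomes 1
  Position 1 ')': depth becomes 0
  Position 2 '(': depth becomes 1
  Position 3 '(': depth becomes 2
  Position 4 ')': depth becomes 1
  Position 5 '(': depth becomes 2
  Position 6 '(': depth becomes 3
  Position 7 '(': depth becomes 4
  Position 8 '(': depth becomes 5
  Position 9 '(': depth becomes 6
  Position 10 '(': depth becomes 7
  Position 11 ')': depth becomes 6
  Position 12 ')': depth becomes 5
  Position 13 ')': depth becomes 4
  Position 14 ')': depth becomes 3
  Position 15 ')': depth becomes 2
  Position 16 ')': depth becomes 1
  Position 17 ')': depth becomes 0
Maximum depth reached: 7

7


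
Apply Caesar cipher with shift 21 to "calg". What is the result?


Caesar cipher: shift "calg" by 21
  'c' (pos 2) + 21 = pos 23 = 'x'
  'a' (pos 0) + 21 = pos 21 = 'v'
  'l' (pos 11) + 21 = pos 6 = 'g'
  'g' (pos 6) + 21 = pos 1 = 'b'
Result: xvgb

xvgb


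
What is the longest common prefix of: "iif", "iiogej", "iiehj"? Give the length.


Words: iif, iiogej, iiehj
  Position 0: all 'i' => match
  Position 1: all 'i' => match
  Position 2: ('f', 'o', 'e') => mismatch, stop
LCP = "ii" (length 2)

2


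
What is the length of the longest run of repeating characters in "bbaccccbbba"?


Input: "bbaccccbbba"
Scanning for longest run:
  Position 1 ('b'): continues run of 'b', length=2
  Position 2 ('a'): new char, reset run to 1
  Position 3 ('c'): new char, reset run to 1
  Position 4 ('c'): continues run of 'c', length=2
  Position 5 ('c'): continues run of 'c', length=3
  Position 6 ('c'): continues run of 'c', length=4
  Position 7 ('b'): new char, reset run to 1
  Position 8 ('b'): continues run of 'b', length=2
  Position 9 ('b'): continues run of 'b', length=3
  Position 10 ('a'): new char, reset run to 1
Longest run: 'c' with length 4

4


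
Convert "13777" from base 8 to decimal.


Input: "13777" in base 8
Positional expansion:
  Digit '1' (value 1) x 8^4 = 4096
  Digit '3' (value 3) x 8^3 = 1536
  Digit '7' (value 7) x 8^2 = 448
  Digit '7' (value 7) x 8^1 = 56
  Digit '7' (value 7) x 8^0 = 7
Sum = 6143

6143


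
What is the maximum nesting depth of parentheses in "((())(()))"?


Input: "((())(()))"
Tracking depth:
  Position 0 '(': depth becomes 1
  Position 1 '(': depth becomes 2
  Position 2 '(': depth becomes 3
  Position 3 ')': depth becomes 2
  Position 4 ')': depth becomes 1
  Position 5 '(': depth becomes 2
  Position 6 '(': depth becomes 3
  Position 7 ')': depth becomes 2
  Position 8 ')': depth becomes 1
  Position 9 ')': depth becomes 0
Maximum depth reached: 3

3


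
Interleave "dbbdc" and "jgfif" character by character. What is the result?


Interleaving "dbbdc" and "jgfif":
  Position 0: 'd' from first, 'j' from second => "dj"
  Position 1: 'b' from first, 'g' from second => "bg"
  Position 2: 'b' from first, 'f' from second => "bf"
  Position 3: 'd' from first, 'i' from second => "di"
  Position 4: 'c' from first, 'f' from second => "cf"
Result: djbgbfdicf

djbgbfdicf


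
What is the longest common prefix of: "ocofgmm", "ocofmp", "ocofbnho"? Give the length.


Words: ocofgmm, ocofmp, ocofbnho
  Position 0: all 'o' => match
  Position 1: all 'c' => match
  Position 2: all 'o' => match
  Position 3: all 'f' => match
  Position 4: ('g', 'm', 'b') => mismatch, stop
LCP = "ocof" (length 4)

4


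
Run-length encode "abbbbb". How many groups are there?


Input: abbbbb
Scanning for consecutive runs:
  Group 1: 'a' x 1 (positions 0-0)
  Group 2: 'b' x 5 (positions 1-5)
Total groups: 2

2


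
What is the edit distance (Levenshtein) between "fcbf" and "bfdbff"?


Computing edit distance: "fcbf" -> "bfdbff"
DP table:
           b    f    d    b    f    f
      0    1    2    3    4    5    6
  f   1    1    1    2    3    4    5
  c   2    2    2    2    3    4    5
  b   3    2    3    3    2    3    4
  f   4    3    2    3    3    2    3
Edit distance = dp[4][6] = 3

3


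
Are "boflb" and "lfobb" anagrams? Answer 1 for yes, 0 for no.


Strings: "boflb", "lfobb"
Sorted first:  bbflo
Sorted second: bbflo
Sorted forms match => anagrams

1


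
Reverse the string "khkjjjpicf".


Input: khkjjjpicf
Reading characters right to left:
  Position 9: 'f'
  Position 8: 'c'
  Position 7: 'i'
  Position 6: 'p'
  Position 5: 'j'
  Position 4: 'j'
  Position 3: 'j'
  Position 2: 'k'
  Position 1: 'h'
  Position 0: 'k'
Reversed: fcipjjjkhk

fcipjjjkhk


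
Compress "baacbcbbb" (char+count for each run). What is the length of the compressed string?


Input: baacbcbbb
Runs:
  'b' x 1 => "b1"
  'a' x 2 => "a2"
  'c' x 1 => "c1"
  'b' x 1 => "b1"
  'c' x 1 => "c1"
  'b' x 3 => "b3"
Compressed: "b1a2c1b1c1b3"
Compressed length: 12

12


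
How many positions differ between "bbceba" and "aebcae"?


Comparing "bbceba" and "aebcae" position by position:
  Position 0: 'b' vs 'a' => DIFFER
  Position 1: 'b' vs 'e' => DIFFER
  Position 2: 'c' vs 'b' => DIFFER
  Position 3: 'e' vs 'c' => DIFFER
  Position 4: 'b' vs 'a' => DIFFER
  Position 5: 'a' vs 'e' => DIFFER
Positions that differ: 6

6


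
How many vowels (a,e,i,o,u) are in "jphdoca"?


Input: jphdoca
Checking each character:
  'j' at position 0: consonant
  'p' at position 1: consonant
  'h' at position 2: consonant
  'd' at position 3: consonant
  'o' at position 4: vowel (running total: 1)
  'c' at position 5: consonant
  'a' at position 6: vowel (running total: 2)
Total vowels: 2

2


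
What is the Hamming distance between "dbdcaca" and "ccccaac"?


Comparing "dbdcaca" and "ccccaac" position by position:
  Position 0: 'd' vs 'c' => differ
  Position 1: 'b' vs 'c' => differ
  Position 2: 'd' vs 'c' => differ
  Position 3: 'c' vs 'c' => same
  Position 4: 'a' vs 'a' => same
  Position 5: 'c' vs 'a' => differ
  Position 6: 'a' vs 'c' => differ
Total differences (Hamming distance): 5

5
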